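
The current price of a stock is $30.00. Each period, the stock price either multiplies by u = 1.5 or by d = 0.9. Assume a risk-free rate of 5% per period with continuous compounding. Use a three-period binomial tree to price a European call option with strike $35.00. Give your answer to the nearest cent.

Risk-neutral probability p = (e^0.05 − 0.9)/(1.5 − 0.9) = 0.1513/0.6000 = 0.2521
Terminal stock prices: S_uuu = 101.2, S_uud = 60.75, S_udd = 36.45, S_ddd = 21.87
Terminal payoffs (S − K): max(66.25, 0) = 66.25, max(25.75, 0) = 25.75, max(1.45, 0) = 1.45, max(-13.13, 0) = 0
Node uu (S = 67.5): V_uu = e^(−0.05)·[0.2521·66.2500 + 0.7479·25.7500] = 34.2070
Node ud (S = 40.5): V_ud = e^(−0.05)·[0.2521·25.7500 + 0.7479·1.4500] = 7.2070
Node dd (S = 24.3): V_dd = e^(−0.05)·[0.2521·1.4500 + 0.7479·0.0000] = 0.3477
Node u (S = 45): V_u = e^(−0.05)·[0.2521·34.2070 + 0.7479·7.2070] = 13.3307
Node d (S = 27): V_d = e^(−0.05)·[0.2521·7.2070 + 0.7479·0.3477] = 1.9758
Node 0 (S = 30): V_0 = e^(−0.05)·[0.2521·13.3307 + 0.7479·1.9758] = 4.6026

$4.60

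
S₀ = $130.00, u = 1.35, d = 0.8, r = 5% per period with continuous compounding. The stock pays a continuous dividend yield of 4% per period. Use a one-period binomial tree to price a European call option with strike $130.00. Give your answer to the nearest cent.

Per-period risk-free factor R = e^0.05 = 1.0513; dividend-adjusted growth = e^(0.05−0.04) = 1.0101.
Risk-neutral probability p = (1.0101 − 0.8)/(1.35 − 0.8) = 0.2101/0.5500 = 0.3819
Terminal stock prices: S_u = 175.5, S_d = 104
Terminal payoffs (S − K): max(45.5, 0) = 45.5, max(-26, 0) = 0
Node 0 (S = 130): V_0 = e^(−0.05)·[0.3819·45.5000 + 0.6181·0.0000] = 16.5294

$16.53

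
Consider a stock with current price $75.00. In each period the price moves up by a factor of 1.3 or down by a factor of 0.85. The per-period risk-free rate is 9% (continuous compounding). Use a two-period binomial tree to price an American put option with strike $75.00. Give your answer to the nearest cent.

$4.70

Risk-neutral probability p = (e^0.09 − 0.85)/(1.3 − 0.85) = 0.2442/0.4500 = 0.5426
Terminal stock prices: S_uu = 126.8, S_ud = 82.88, S_dd = 54.19
Terminal payoffs (K − S): max(-51.75, 0) = 0, max(-7.875, 0) = 0, max(20.81, 0) = 20.81
Node u (S = 97.5): continuation = e^(−0.09)·[0.5426·0.0000 + 0.4574·0.0000] = 0.0000; exercise value = 0.0000 ≤ continuation, so V_u = 0.0000
Node d (S = 63.75): continuation = e^(−0.09)·[0.5426·0.0000 + 0.4574·20.8125] = 8.7001; exercise value = 11.2500 > continuation, so V_d = 11.2500 (exercise)
Node 0 (S = 75): continuation = e^(−0.09)·[0.5426·0.0000 + 0.4574·11.2500] = 4.7028; exercise value = 0.0000 ≤ continuation, so V_0 = 4.7028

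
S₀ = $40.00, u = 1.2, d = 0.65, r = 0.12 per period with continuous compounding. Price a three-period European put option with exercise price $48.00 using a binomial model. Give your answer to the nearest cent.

$3.13

Risk-neutral probability p = (e^0.12 − 0.65)/(1.2 − 0.65) = 0.4775/0.5500 = 0.8682
Terminal stock prices: S_uuu = 69.12, S_uud = 37.44, S_udd = 20.28, S_ddd = 10.98
Terminal payoffs (K − S): max(-21.12, 0) = 0, max(10.56, 0) = 10.56, max(27.72, 0) = 27.72, max(37.02, 0) = 37.02
Node uu (S = 57.6): V_uu = e^(−0.12)·[0.8682·0.0000 + 0.1318·10.5600] = 1.2346
Node ud (S = 31.2): V_ud = e^(−0.12)·[0.8682·10.5600 + 0.1318·27.7200] = 11.3722
Node dd (S = 16.9): V_dd = e^(−0.12)·[0.8682·27.7200 + 0.1318·37.0150] = 25.6722
Node u (S = 48): V_u = e^(−0.12)·[0.8682·1.2346 + 0.1318·11.3722] = 2.2803
Node d (S = 26): V_d = e^(−0.12)·[0.8682·11.3722 + 0.1318·25.6722] = 11.7581
Node 0 (S = 40): V_0 = e^(−0.12)·[0.8682·2.2803 + 0.1318·11.7581] = 3.1306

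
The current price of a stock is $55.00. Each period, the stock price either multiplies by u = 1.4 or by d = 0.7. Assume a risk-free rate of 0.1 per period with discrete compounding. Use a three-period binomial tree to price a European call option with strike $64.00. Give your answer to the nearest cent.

$15.80

Risk-neutral probability p = (1 + 0.1 − 0.7)/(1.4 − 0.7) = 0.4000/0.7000 = 0.5714
Terminal stock prices: S_uuu = 150.9, S_uud = 75.46, S_udd = 37.73, S_ddd = 18.86
Terminal payoffs (S − K): max(86.92, 0) = 86.92, max(11.46, 0) = 11.46, max(-26.27, 0) = 0, max(-45.14, 0) = 0
Node uu (S = 107.8): V_uu = 1/1.1·[0.5714·86.9200 + 0.4286·11.4600] = 49.6182
Node ud (S = 53.9): V_ud = 1/1.1·[0.5714·11.4600 + 0.4286·0.0000] = 5.9532
Node dd (S = 26.95): V_dd = 1/1.1·[0.5714·0.0000 + 0.4286·0.0000] = 0.0000
Node u (S = 77): V_u = 1/1.1·[0.5714·49.6182 + 0.4286·5.9532] = 28.0951
Node d (S = 38.5): V_d = 1/1.1·[0.5714·5.9532 + 0.4286·0.0000] = 3.0926
Node 0 (S = 55): V_0 = 1/1.1·[0.5714·28.0951 + 0.4286·3.0926] = 15.7998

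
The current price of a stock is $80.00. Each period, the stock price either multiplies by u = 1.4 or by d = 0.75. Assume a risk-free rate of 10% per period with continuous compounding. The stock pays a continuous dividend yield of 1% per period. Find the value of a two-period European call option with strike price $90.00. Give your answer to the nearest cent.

Per-period risk-free factor R = e^0.1 = 1.1052; dividend-adjusted growth = e^(0.1−0.01) = 1.0942.
Risk-neutral probability p = (1.0942 − 0.75)/(1.4 − 0.75) = 0.3442/0.6500 = 0.5295
Terminal stock prices: S_uu = 156.8, S_ud = 84, S_dd = 45
Terminal payoffs (S − K): max(66.8, 0) = 66.8, max(-6, 0) = 0, max(-45, 0) = 0
Node u (S = 112): V_u = e^(−0.1)·[0.5295·66.8000 + 0.4705·0.0000] = 32.0046
Node d (S = 60): V_d = e^(−0.1)·[0.5295·0.0000 + 0.4705·0.0000] = 0.0000
Node 0 (S = 80): V_0 = e^(−0.1)·[0.5295·32.0046 + 0.4705·0.0000] = 15.3337

$15.33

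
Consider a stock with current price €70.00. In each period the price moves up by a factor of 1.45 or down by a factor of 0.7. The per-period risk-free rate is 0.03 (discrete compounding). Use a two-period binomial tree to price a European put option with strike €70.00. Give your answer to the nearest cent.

Risk-neutral probability p = (1 + 0.03 − 0.7)/(1.45 − 0.7) = 0.3300/0.7500 = 0.4400
Terminal stock prices: S_uu = 147.2, S_ud = 71.05, S_dd = 34.3
Terminal payoffs (K − S): max(-77.18, 0) = 0, max(-1.05, 0) = 0, max(35.7, 0) = 35.7
Node u (S = 101.5): V_u = 1/1.03·[0.4400·0.0000 + 0.5600·0.0000] = 0.0000
Node d (S = 49): V_d = 1/1.03·[0.4400·0.0000 + 0.5600·35.7000] = 19.4097
Node 0 (S = 70): V_0 = 1/1.03·[0.4400·0.0000 + 0.5600·19.4097] = 10.5529

€10.55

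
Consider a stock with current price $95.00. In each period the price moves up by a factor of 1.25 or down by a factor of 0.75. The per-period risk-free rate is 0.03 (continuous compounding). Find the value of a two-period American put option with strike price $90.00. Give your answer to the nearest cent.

Risk-neutral probability p = (e^0.03 − 0.75)/(1.25 − 0.75) = 0.2805/0.5000 = 0.5609
Terminal stock prices: S_uu = 148.4, S_ud = 89.06, S_dd = 53.44
Terminal payoffs (K − S): max(-58.44, 0) = 0, max(0.9375, 0) = 0.9375, max(36.56, 0) = 36.56
Node u (S = 118.8): continuation = e^(−0.03)·[0.5609·0.0000 + 0.4391·0.9375] = 0.3995; exercise value = 0.0000 ≤ continuation, so V_u = 0.3995
Node d (S = 71.25): continuation = e^(−0.03)·[0.5609·0.9375 + 0.4391·36.5625] = 16.0901; exercise value = 18.7500 > continuation, so V_d = 18.7500 (exercise)
Node 0 (S = 95): continuation = e^(−0.03)·[0.5609·0.3995 + 0.4391·18.7500] = 8.2071; exercise value = 0.0000 ≤ continuation, so V_0 = 8.2071

$8.21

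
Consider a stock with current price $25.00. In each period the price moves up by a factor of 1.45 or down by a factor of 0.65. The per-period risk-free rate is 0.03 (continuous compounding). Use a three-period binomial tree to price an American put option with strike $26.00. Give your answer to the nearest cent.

$6.55

Risk-neutral probability p = (e^0.03 − 0.65)/(1.45 − 0.65) = 0.3805/0.8000 = 0.4756
Terminal stock prices: S_uuu = 76.22, S_uud = 34.17, S_udd = 15.32, S_ddd = 6.866
Terminal payoffs (K − S): max(-50.22, 0) = 0, max(-8.166, 0) = 0, max(10.68, 0) = 10.68, max(19.13, 0) = 19.13
Node uu (S = 52.56): continuation = e^(−0.03)·[0.4756·0.0000 + 0.5244·0.0000] = 0.0000; exercise value = 0.0000 ≤ continuation, so V_uu = 0.0000
Node ud (S = 23.56): continuation = e^(−0.03)·[0.4756·0.0000 + 0.5244·10.6844] = 5.4376; exercise value = 2.4375 ≤ continuation, so V_ud = 5.4376
Node dd (S = 10.56): continuation = e^(−0.03)·[0.4756·10.6844 + 0.5244·19.1344] = 14.6691; exercise value = 15.4375 > continuation, so V_dd = 15.4375 (exercise)
Node u (S = 36.25): continuation = e^(−0.03)·[0.4756·0.0000 + 0.5244·5.4376] = 2.7674; exercise value = 0.0000 ≤ continuation, so V_u = 2.7674
Node d (S = 16.25): continuation = e^(−0.03)·[0.4756·5.4376 + 0.5244·15.4375] = 10.3662; exercise value = 9.7500 ≤ continuation, so V_d = 10.3662
Node 0 (S = 25): continuation = e^(−0.03)·[0.4756·2.7674 + 0.5244·10.3662] = 6.5529; exercise value = 1.0000 ≤ continuation, so V_0 = 6.5529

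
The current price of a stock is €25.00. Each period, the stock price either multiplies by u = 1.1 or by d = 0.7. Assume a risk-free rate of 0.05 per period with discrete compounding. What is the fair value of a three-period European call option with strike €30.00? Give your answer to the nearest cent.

Risk-neutral probability p = (1 + 0.05 − 0.7)/(1.1 − 0.7) = 0.3500/0.4000 = 0.8750
Terminal stock prices: S_uuu = 33.28, S_uud = 21.18, S_udd = 13.47, S_ddd = 8.575
Terminal payoffs (S − K): max(3.275, 0) = 3.275, max(-8.825, 0) = 0, max(-16.52, 0) = 0, max(-21.43, 0) = 0
Node uu (S = 30.25): V_uu = 1/1.05·[0.8750·3.2750 + 0.1250·0.0000] = 2.7292
Node ud (S = 19.25): V_ud = 1/1.05·[0.8750·0.0000 + 0.1250·0.0000] = 0.0000
Node dd (S = 12.25): V_dd = 1/1.05·[0.8750·0.0000 + 0.1250·0.0000] = 0.0000
Node u (S = 27.5): V_u = 1/1.05·[0.8750·2.7292 + 0.1250·0.0000] = 2.2743
Node d (S = 17.5): V_d = 1/1.05·[0.8750·0.0000 + 0.1250·0.0000] = 0.0000
Node 0 (S = 25): V_0 = 1/1.05·[0.8750·2.2743 + 0.1250·0.0000] = 1.8953

€1.90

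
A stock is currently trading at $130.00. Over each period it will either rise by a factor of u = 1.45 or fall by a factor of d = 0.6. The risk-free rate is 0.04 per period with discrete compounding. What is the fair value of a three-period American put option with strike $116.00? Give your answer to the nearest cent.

Risk-neutral probability p = (1 + 0.04 − 0.6)/(1.45 − 0.6) = 0.4400/0.8500 = 0.5176
Terminal stock prices: S_uuu = 396.3, S_uud = 164, S_udd = 67.86, S_ddd = 28.08
Terminal payoffs (K − S): max(-280.3, 0) = 0, max(-47.99, 0) = 0, max(48.14, 0) = 48.14, max(87.92, 0) = 87.92
Node uu (S = 273.3): continuation = 1/1.04·[0.5176·0.0000 + 0.4824·0.0000] = 0.0000; exercise value = 0.0000 ≤ continuation, so V_uu = 0.0000
Node ud (S = 113.1): continuation = 1/1.04·[0.5176·0.0000 + 0.4824·48.1400] = 22.3274; exercise value = 2.9000 ≤ continuation, so V_ud = 22.3274
Node dd (S = 46.8): continuation = 1/1.04·[0.5176·48.1400 + 0.4824·87.9200] = 64.7385; exercise value = 69.2000 > continuation, so V_dd = 69.2000 (exercise)
Node u (S = 188.5): continuation = 1/1.04·[0.5176·0.0000 + 0.4824·22.3274] = 10.3555; exercise value = 0.0000 ≤ continuation, so V_u = 10.3555
Node d (S = 78): continuation = 1/1.04·[0.5176·22.3274 + 0.4824·69.2000] = 43.2082; exercise value = 38.0000 ≤ continuation, so V_d = 43.2082
Node 0 (S = 130): continuation = 1/1.04·[0.5176·10.3555 + 0.4824·43.2082] = 25.1943; exercise value = 0.0000 ≤ continuation, so V_0 = 25.1943

$25.19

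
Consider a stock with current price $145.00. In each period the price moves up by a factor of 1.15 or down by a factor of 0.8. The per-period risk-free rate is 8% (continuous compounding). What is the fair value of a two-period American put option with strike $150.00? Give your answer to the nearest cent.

$8.16

Risk-neutral probability p = (e^0.08 − 0.8)/(1.15 − 0.8) = 0.2833/0.3500 = 0.8094
Terminal stock prices: S_uu = 191.8, S_ud = 133.4, S_dd = 92.8
Terminal payoffs (K − S): max(-41.76, 0) = 0, max(16.6, 0) = 16.6, max(57.2, 0) = 57.2
Node u (S = 166.8): continuation = e^(−0.08)·[0.8094·0.0000 + 0.1906·16.6000] = 2.9208; exercise value = 0.0000 ≤ continuation, so V_u = 2.9208
Node d (S = 116): continuation = e^(−0.08)·[0.8094·16.6000 + 0.1906·57.2000] = 22.4675; exercise value = 34.0000 > continuation, so V_d = 34.0000 (exercise)
Node 0 (S = 145): continuation = e^(−0.08)·[0.8094·2.9208 + 0.1906·34.0000] = 8.1648; exercise value = 5.0000 ≤ continuation, so V_0 = 8.1648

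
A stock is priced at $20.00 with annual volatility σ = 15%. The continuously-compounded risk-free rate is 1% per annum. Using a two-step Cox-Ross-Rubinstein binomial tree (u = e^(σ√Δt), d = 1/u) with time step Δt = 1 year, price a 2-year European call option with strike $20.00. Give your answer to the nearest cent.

$1.69

CRR parameters: u = e^(σ√Δt) = e^(0.15·√1) = 1.1618, d = 1/u = 0.8607
Per-period rate: rΔt = 0.01·1 = 0.01, so R = e^0.01 = 1.0101
Risk-neutral probability p = (e^0.01 − 0.8607)/(1.1618 − 0.8607) = 0.1493/0.3011 = 0.4959
Terminal stock prices: S_uu = 27, S_ud = 20, S_dd = 14.82
Terminal payoffs (S − K): max(6.997, 0) = 6.997, max(0, 0) = 0, max(-5.184, 0) = 0
Node u (S = 23.24): V_u = e^(−0.01)·[0.4959·6.9972 + 0.5041·0.0000] = 3.4357
Node d (S = 17.21): V_d = e^(−0.01)·[0.4959·0.0000 + 0.5041·0.0000] = 0.0000
Node 0 (S = 20): V_0 = e^(−0.01)·[0.4959·3.4357 + 0.5041·0.0000] = 1.6870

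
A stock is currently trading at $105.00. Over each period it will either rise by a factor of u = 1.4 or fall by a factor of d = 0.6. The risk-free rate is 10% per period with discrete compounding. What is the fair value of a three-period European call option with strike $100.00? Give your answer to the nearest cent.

$42.26

Risk-neutral probability p = (1 + 0.1 − 0.6)/(1.4 − 0.6) = 0.5000/0.8000 = 0.6250
Terminal stock prices: S_uuu = 288.1, S_uud = 123.5, S_udd = 52.92, S_ddd = 22.68
Terminal payoffs (S − K): max(188.1, 0) = 188.1, max(23.48, 0) = 23.48, max(-47.08, 0) = 0, max(-77.32, 0) = 0
Node uu (S = 205.8): V_uu = 1/1.1·[0.6250·188.1200 + 0.3750·23.4800] = 114.8909
Node ud (S = 88.2): V_ud = 1/1.1·[0.6250·23.4800 + 0.3750·0.0000] = 13.3409
Node dd (S = 37.8): V_dd = 1/1.1·[0.6250·0.0000 + 0.3750·0.0000] = 0.0000
Node u (S = 147): V_u = 1/1.1·[0.6250·114.8909 + 0.3750·13.3409] = 69.8270
Node d (S = 63): V_d = 1/1.1·[0.6250·13.3409 + 0.3750·0.0000] = 7.5801
Node 0 (S = 105): V_0 = 1/1.1·[0.6250·69.8270 + 0.3750·7.5801] = 42.2585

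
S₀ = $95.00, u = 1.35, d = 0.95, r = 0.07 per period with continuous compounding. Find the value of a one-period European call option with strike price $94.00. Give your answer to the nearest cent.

Risk-neutral probability p = (e^0.07 − 0.95)/(1.35 − 0.95) = 0.1225/0.4000 = 0.3063
Terminal stock prices: S_u = 128.2, S_d = 90.25
Terminal payoffs (S − K): max(34.25, 0) = 34.25, max(-3.75, 0) = 0
Node 0 (S = 95): V_0 = e^(−0.07)·[0.3063·34.2500 + 0.6937·0.0000] = 9.7806

$9.78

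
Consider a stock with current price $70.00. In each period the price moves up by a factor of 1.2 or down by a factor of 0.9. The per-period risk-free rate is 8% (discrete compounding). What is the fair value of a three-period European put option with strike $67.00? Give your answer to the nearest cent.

Risk-neutral probability p = (1 + 0.08 − 0.9)/(1.2 − 0.9) = 0.1800/0.3000 = 0.6000
Terminal stock prices: S_uuu = 121, S_uud = 90.72, S_udd = 68.04, S_ddd = 51.03
Terminal payoffs (K − S): max(-53.96, 0) = 0, max(-23.72, 0) = 0, max(-1.04, 0) = 0, max(15.97, 0) = 15.97
Node uu (S = 100.8): V_uu = 1/1.08·[0.6000·0.0000 + 0.4000·0.0000] = 0.0000
Node ud (S = 75.6): V_ud = 1/1.08·[0.6000·0.0000 + 0.4000·0.0000] = 0.0000
Node dd (S = 56.7): V_dd = 1/1.08·[0.6000·0.0000 + 0.4000·15.9700] = 5.9148
Node u (S = 84): V_u = 1/1.08·[0.6000·0.0000 + 0.4000·0.0000] = 0.0000
Node d (S = 63): V_d = 1/1.08·[0.6000·0.0000 + 0.4000·5.9148] = 2.1907
Node 0 (S = 70): V_0 = 1/1.08·[0.6000·0.0000 + 0.4000·2.1907] = 0.8114

$0.81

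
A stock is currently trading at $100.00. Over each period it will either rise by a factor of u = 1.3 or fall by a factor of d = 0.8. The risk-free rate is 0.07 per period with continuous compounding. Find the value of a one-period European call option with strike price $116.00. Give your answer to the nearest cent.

Risk-neutral probability p = (e^0.07 − 0.8)/(1.3 − 0.8) = 0.2725/0.5000 = 0.5450
Terminal stock prices: S_u = 130, S_d = 80
Terminal payoffs (S − K): max(14, 0) = 14, max(-36, 0) = 0
Node 0 (S = 100): V_0 = e^(−0.07)·[0.5450·14.0000 + 0.4550·0.0000] = 7.1144

$7.11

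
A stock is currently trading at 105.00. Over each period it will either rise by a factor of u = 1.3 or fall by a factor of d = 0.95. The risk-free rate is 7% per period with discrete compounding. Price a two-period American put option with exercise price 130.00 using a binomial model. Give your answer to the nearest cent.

25.00

Risk-neutral probability p = (1 + 0.07 − 0.95)/(1.3 − 0.95) = 0.1200/0.3500 = 0.3429
Terminal stock prices: S_uu = 177.5, S_ud = 129.7, S_dd = 94.76
Terminal payoffs (K − S): max(-47.45, 0) = 0, max(0.325, 0) = 0.325, max(35.24, 0) = 35.24
Node u (S = 136.5): continuation = 1/1.07·[0.3429·0.0000 + 0.6571·0.3250] = 0.1996; exercise value = 0.0000 ≤ continuation, so V_u = 0.1996
Node d (S = 99.75): continuation = 1/1.07·[0.3429·0.3250 + 0.6571·35.2375] = 21.7453; exercise value = 30.2500 > continuation, so V_d = 30.2500 (exercise)
Node 0 (S = 105): continuation = 1/1.07·[0.3429·0.1996 + 0.6571·30.2500] = 18.6421; exercise value = 25.0000 > continuation, so V_0 = 25.0000 (exercise)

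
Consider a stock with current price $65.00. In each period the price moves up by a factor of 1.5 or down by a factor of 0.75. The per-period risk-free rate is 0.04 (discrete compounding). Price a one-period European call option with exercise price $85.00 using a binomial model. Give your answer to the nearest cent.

Risk-neutral probability p = (1 + 0.04 − 0.75)/(1.5 − 0.75) = 0.2900/0.7500 = 0.3867
Terminal stock prices: S_u = 97.5, S_d = 48.75
Terminal payoffs (S − K): max(12.5, 0) = 12.5, max(-36.25, 0) = 0
Node 0 (S = 65): V_0 = 1/1.04·[0.3867·12.5000 + 0.6133·0.0000] = 4.6474

$4.65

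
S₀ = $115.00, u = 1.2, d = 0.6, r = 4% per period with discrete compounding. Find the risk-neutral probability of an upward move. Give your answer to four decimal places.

p = 0.7333

Risk-neutral probability p = (1 + 0.04 − 0.6)/(1.2 − 0.6) = 0.4400/0.6000 = 0.7333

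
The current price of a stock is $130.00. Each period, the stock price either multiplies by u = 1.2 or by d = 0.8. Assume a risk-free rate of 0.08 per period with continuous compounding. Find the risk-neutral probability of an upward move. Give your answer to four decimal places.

Risk-neutral probability p = (e^0.08 − 0.8)/(1.2 − 0.8) = 0.2833/0.4000 = 0.7082

p = 0.7082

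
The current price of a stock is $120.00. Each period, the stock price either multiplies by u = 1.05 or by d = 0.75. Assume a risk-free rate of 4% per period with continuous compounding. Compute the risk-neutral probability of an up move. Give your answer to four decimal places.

p = 0.9694

Risk-neutral probability p = (e^0.04 − 0.75)/(1.05 − 0.75) = 0.2908/0.3000 = 0.9694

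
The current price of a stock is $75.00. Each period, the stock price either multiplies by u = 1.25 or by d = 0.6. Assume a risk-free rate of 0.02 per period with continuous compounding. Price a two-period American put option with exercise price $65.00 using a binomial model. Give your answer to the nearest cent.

$8.85

Risk-neutral probability p = (e^0.02 − 0.6)/(1.25 − 0.6) = 0.4202/0.6500 = 0.6465
Terminal stock prices: S_uu = 117.2, S_ud = 56.25, S_dd = 27
Terminal payoffs (K − S): max(-52.19, 0) = 0, max(8.75, 0) = 8.75, max(38, 0) = 38
Node u (S = 93.75): continuation = e^(−0.02)·[0.6465·0.0000 + 0.3535·8.7500] = 3.0322; exercise value = 0.0000 ≤ continuation, so V_u = 3.0322
Node d (S = 45): continuation = e^(−0.02)·[0.6465·8.7500 + 0.3535·38.0000] = 18.7129; exercise value = 20.0000 > continuation, so V_d = 20.0000 (exercise)
Node 0 (S = 75): continuation = e^(−0.02)·[0.6465·3.0322 + 0.3535·20.0000] = 8.8521; exercise value = 0.0000 ≤ continuation, so V_0 = 8.8521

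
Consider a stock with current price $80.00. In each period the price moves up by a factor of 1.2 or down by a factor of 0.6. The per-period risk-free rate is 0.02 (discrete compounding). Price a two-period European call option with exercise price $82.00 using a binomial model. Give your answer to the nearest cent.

$15.64

Risk-neutral probability p = (1 + 0.02 − 0.6)/(1.2 − 0.6) = 0.4200/0.6000 = 0.7000
Terminal stock prices: S_uu = 115.2, S_ud = 57.6, S_dd = 28.8
Terminal payoffs (S − K): max(33.2, 0) = 33.2, max(-24.4, 0) = 0, max(-53.2, 0) = 0
Node u (S = 96): V_u = 1/1.02·[0.7000·33.2000 + 0.3000·0.0000] = 22.7843
Node d (S = 48): V_d = 1/1.02·[0.7000·0.0000 + 0.3000·0.0000] = 0.0000
Node 0 (S = 80): V_0 = 1/1.02·[0.7000·22.7843 + 0.3000·0.0000] = 15.6363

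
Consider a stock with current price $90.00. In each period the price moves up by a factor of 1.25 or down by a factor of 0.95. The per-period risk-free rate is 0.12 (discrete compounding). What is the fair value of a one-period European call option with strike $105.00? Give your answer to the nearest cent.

$3.79

Risk-neutral probability p = (1 + 0.12 − 0.95)/(1.25 − 0.95) = 0.1700/0.3000 = 0.5667
Terminal stock prices: S_u = 112.5, S_d = 85.5
Terminal payoffs (S − K): max(7.5, 0) = 7.5, max(-19.5, 0) = 0
Node 0 (S = 90): V_0 = 1/1.12·[0.5667·7.5000 + 0.4333·0.0000] = 3.7946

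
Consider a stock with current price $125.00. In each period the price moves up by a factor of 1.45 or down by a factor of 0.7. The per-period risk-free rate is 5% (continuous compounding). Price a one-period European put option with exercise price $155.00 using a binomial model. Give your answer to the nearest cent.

Risk-neutral probability p = (e^0.05 − 0.7)/(1.45 − 0.7) = 0.3513/0.7500 = 0.4684
Terminal stock prices: S_u = 181.2, S_d = 87.5
Terminal payoffs (K − S): max(-26.25, 0) = 0, max(67.5, 0) = 67.5
Node 0 (S = 125): V_0 = e^(−0.05)·[0.4684·0.0000 + 0.5316·67.5000] = 34.1354

$34.14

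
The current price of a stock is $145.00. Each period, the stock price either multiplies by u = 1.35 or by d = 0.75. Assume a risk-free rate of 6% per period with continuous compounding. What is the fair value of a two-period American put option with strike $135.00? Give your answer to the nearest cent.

Risk-neutral probability p = (e^0.06 − 0.75)/(1.35 − 0.75) = 0.3118/0.6000 = 0.5197
Terminal stock prices: S_uu = 264.3, S_ud = 146.8, S_dd = 81.56
Terminal payoffs (K − S): max(-129.3, 0) = 0, max(-11.81, 0) = 0, max(53.44, 0) = 53.44
Node u (S = 195.8): continuation = e^(−0.06)·[0.5197·0.0000 + 0.4803·0.0000] = 0.0000; exercise value = 0.0000 ≤ continuation, so V_u = 0.0000
Node d (S = 108.8): continuation = e^(−0.06)·[0.5197·0.0000 + 0.4803·53.4375] = 24.1700; exercise value = 26.2500 > continuation, so V_d = 26.2500 (exercise)
Node 0 (S = 145): continuation = e^(−0.06)·[0.5197·0.0000 + 0.4803·26.2500] = 11.8730; exercise value = 0.0000 ≤ continuation, so V_0 = 11.8730

$11.87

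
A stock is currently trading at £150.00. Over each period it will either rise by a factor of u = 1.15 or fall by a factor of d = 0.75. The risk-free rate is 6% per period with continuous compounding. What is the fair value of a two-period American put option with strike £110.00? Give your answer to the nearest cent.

£1.10

Risk-neutral probability p = (e^0.06 − 0.75)/(1.15 − 0.75) = 0.3118/0.4000 = 0.7796
Terminal stock prices: S_uu = 198.4, S_ud = 129.4, S_dd = 84.38
Terminal payoffs (K − S): max(-88.37, 0) = 0, max(-19.38, 0) = 0, max(25.62, 0) = 25.62
Node u (S = 172.5): continuation = e^(−0.06)·[0.7796·0.0000 + 0.2204·0.0000] = 0.0000; exercise value = 0.0000 ≤ continuation, so V_u = 0.0000
Node d (S = 112.5): continuation = e^(−0.06)·[0.7796·0.0000 + 0.2204·25.6250] = 5.3191; exercise value = 0.0000 ≤ continuation, so V_d = 5.3191
Node 0 (S = 150): continuation = e^(−0.06)·[0.7796·0.0000 + 0.2204·5.3191] = 1.1041; exercise value = 0.0000 ≤ continuation, so V_0 = 1.1041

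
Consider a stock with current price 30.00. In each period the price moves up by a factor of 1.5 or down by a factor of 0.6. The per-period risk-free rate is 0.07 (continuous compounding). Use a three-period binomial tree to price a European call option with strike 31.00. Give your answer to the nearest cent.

11.26

Risk-neutral probability p = (e^0.07 − 0.6)/(1.5 − 0.6) = 0.4725/0.9000 = 0.5250
Terminal stock prices: S_uuu = 101.2, S_uud = 40.5, S_udd = 16.2, S_ddd = 6.48
Terminal payoffs (S − K): max(70.25, 0) = 70.25, max(9.5, 0) = 9.5, max(-14.8, 0) = 0, max(-24.52, 0) = 0
Node uu (S = 67.5): V_uu = e^(−0.07)·[0.5250·70.2500 + 0.4750·9.5000] = 38.5958
Node ud (S = 27): V_ud = e^(−0.07)·[0.5250·9.5000 + 0.4750·0.0000] = 4.6504
Node dd (S = 10.8): V_dd = e^(−0.07)·[0.5250·0.0000 + 0.4750·0.0000] = 0.0000
Node u (S = 45): V_u = e^(−0.07)·[0.5250·38.5958 + 0.4750·4.6504] = 20.9528
Node d (S = 18): V_d = e^(−0.07)·[0.5250·4.6504 + 0.4750·0.0000] = 2.2764
Node 0 (S = 30): V_0 = e^(−0.07)·[0.5250·20.9528 + 0.4750·2.2764] = 11.2649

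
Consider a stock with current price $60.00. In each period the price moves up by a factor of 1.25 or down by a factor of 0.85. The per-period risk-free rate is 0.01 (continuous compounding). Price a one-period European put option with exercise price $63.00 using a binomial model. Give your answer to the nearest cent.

Risk-neutral probability p = (e^0.01 − 0.85)/(1.25 − 0.85) = 0.1601/0.4000 = 0.4001
Terminal stock prices: S_u = 75, S_d = 51
Terminal payoffs (K − S): max(-12, 0) = 0, max(12, 0) = 12
Node 0 (S = 60): V_0 = e^(−0.01)·[0.4001·0.0000 + 0.5999·12.0000] = 7.1269

$7.13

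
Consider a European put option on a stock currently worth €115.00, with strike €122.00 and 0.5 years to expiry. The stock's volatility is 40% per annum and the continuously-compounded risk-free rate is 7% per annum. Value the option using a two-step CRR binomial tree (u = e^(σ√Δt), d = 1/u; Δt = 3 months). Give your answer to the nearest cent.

CRR parameters: u = e^(σ√Δt) = e^(0.4·√0.25) = 1.2214, d = 1/u = 0.8187
Per-period rate: rΔt = 0.07·0.25 = 0.0175, so R = e^0.0175 = 1.0177
Risk-neutral probability p = (e^0.0175 − 0.8187)/(1.2214 − 0.8187) = 0.1989/0.4027 = 0.4940
Terminal stock prices: S_uu = 171.6, S_ud = 115, S_dd = 77.09
Terminal payoffs (K − S): max(-49.56, 0) = 0, max(7, 0) = 7, max(44.91, 0) = 44.91
Node u (S = 140.5): V_u = e^(−0.0175)·[0.4940·0.0000 + 0.5060·7.0000] = 3.4805
Node d (S = 94.15): V_d = e^(−0.0175)·[0.4940·7.0000 + 0.5060·44.9132] = 25.7295
Node 0 (S = 115): V_0 = e^(−0.0175)·[0.4940·3.4805 + 0.5060·25.7295] = 14.4827

€14.48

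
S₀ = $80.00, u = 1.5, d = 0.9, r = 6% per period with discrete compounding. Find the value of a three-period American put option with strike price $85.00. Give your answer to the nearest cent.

Risk-neutral probability p = (1 + 0.06 − 0.9)/(1.5 − 0.9) = 0.1600/0.6000 = 0.2667
Terminal stock prices: S_uuu = 270, S_uud = 162, S_udd = 97.2, S_ddd = 58.32
Terminal payoffs (K − S): max(-185, 0) = 0, max(-77, 0) = 0, max(-12.2, 0) = 0, max(26.68, 0) = 26.68
Node uu (S = 180): continuation = 1/1.06·[0.2667·0.0000 + 0.7333·0.0000] = 0.0000; exercise value = 0.0000 ≤ continuation, so V_uu = 0.0000
Node ud (S = 108): continuation = 1/1.06·[0.2667·0.0000 + 0.7333·0.0000] = 0.0000; exercise value = 0.0000 ≤ continuation, so V_ud = 0.0000
Node dd (S = 64.8): continuation = 1/1.06·[0.2667·0.0000 + 0.7333·26.6800] = 18.4579; exercise value = 20.2000 > continuation, so V_dd = 20.2000 (exercise)
Node u (S = 120): continuation = 1/1.06·[0.2667·0.0000 + 0.7333·0.0000] = 0.0000; exercise value = 0.0000 ≤ continuation, so V_u = 0.0000
Node d (S = 72): continuation = 1/1.06·[0.2667·0.0000 + 0.7333·20.2000] = 13.9748; exercise value = 13.0000 ≤ continuation, so V_d = 13.9748
Node 0 (S = 80): continuation = 1/1.06·[0.2667·0.0000 + 0.7333·13.9748] = 9.6681; exercise value = 5.0000 ≤ continuation, so V_0 = 9.6681

$9.67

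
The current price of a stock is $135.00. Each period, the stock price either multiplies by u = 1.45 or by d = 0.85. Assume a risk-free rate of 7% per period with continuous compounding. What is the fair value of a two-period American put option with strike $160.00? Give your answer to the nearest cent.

$26.54

Risk-neutral probability p = (e^0.07 − 0.85)/(1.45 − 0.85) = 0.2225/0.6000 = 0.3708
Terminal stock prices: S_uu = 283.8, S_ud = 166.4, S_dd = 97.54
Terminal payoffs (K − S): max(-123.8, 0) = 0, max(-6.387, 0) = 0, max(62.46, 0) = 62.46
Node u (S = 195.8): continuation = e^(−0.07)·[0.3708·0.0000 + 0.6292·0.0000] = 0.0000; exercise value = 0.0000 ≤ continuation, so V_u = 0.0000
Node d (S = 114.8): continuation = e^(−0.07)·[0.3708·0.0000 + 0.6292·62.4625] = 36.6417; exercise value = 45.2500 > continuation, so V_d = 45.2500 (exercise)
Node 0 (S = 135): continuation = e^(−0.07)·[0.3708·0.0000 + 0.6292·45.2500] = 26.5445; exercise value = 25.0000 ≤ continuation, so V_0 = 26.5445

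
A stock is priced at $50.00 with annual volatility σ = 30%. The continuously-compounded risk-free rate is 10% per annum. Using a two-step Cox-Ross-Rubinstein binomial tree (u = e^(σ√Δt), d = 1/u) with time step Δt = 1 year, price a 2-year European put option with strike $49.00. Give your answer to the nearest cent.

CRR parameters: u = e^(σ√Δt) = e^(0.3·√1) = 1.3499, d = 1/u = 0.7408
Per-period rate: rΔt = 0.1·1 = 0.1, so R = e^0.1 = 1.1052
Risk-neutral probability p = (e^0.1 − 0.7408)/(1.3499 − 0.7408) = 0.3644/0.6090 = 0.5982
Terminal stock prices: S_uu = 91.11, S_ud = 50, S_dd = 27.44
Terminal payoffs (K − S): max(-42.11, 0) = 0, max(-1, 0) = 0, max(21.56, 0) = 21.56
Node u (S = 67.49): V_u = e^(−0.1)·[0.5982·0.0000 + 0.4018·0.0000] = 0.0000
Node d (S = 37.04): V_d = e^(−0.1)·[0.5982·0.0000 + 0.4018·21.5594] = 7.8374
Node 0 (S = 50): V_0 = e^(−0.1)·[0.5982·0.0000 + 0.4018·7.8374] = 2.8491

$2.85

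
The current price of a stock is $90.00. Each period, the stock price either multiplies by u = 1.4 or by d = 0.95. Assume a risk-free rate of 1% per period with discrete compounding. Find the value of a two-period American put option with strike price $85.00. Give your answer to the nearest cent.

Risk-neutral probability p = (1 + 0.01 − 0.95)/(1.4 − 0.95) = 0.0600/0.4500 = 0.1333
Terminal stock prices: S_uu = 176.4, S_ud = 119.7, S_dd = 81.22
Terminal payoffs (K − S): max(-91.4, 0) = 0, max(-34.7, 0) = 0, max(3.775, 0) = 3.775
Node u (S = 126): continuation = 1/1.01·[0.1333·0.0000 + 0.8667·0.0000] = 0.0000; exercise value = 0.0000 ≤ continuation, so V_u = 0.0000
Node d (S = 85.5): continuation = 1/1.01·[0.1333·0.0000 + 0.8667·3.7750] = 3.2393; exercise value = 0.0000 ≤ continuation, so V_d = 3.2393
Node 0 (S = 90): continuation = 1/1.01·[0.1333·0.0000 + 0.8667·3.2393] = 2.7796; exercise value = 0.0000 ≤ continuation, so V_0 = 2.7796

$2.78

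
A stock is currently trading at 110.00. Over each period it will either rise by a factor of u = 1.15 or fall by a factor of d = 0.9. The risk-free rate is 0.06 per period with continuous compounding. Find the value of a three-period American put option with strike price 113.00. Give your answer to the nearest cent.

5.36

Risk-neutral probability p = (e^0.06 − 0.9)/(1.15 − 0.9) = 0.1618/0.2500 = 0.6473
Terminal stock prices: S_uuu = 167.3, S_uud = 130.9, S_udd = 102.5, S_ddd = 80.19
Terminal payoffs (K − S): max(-54.3, 0) = 0, max(-17.93, 0) = 0, max(10.54, 0) = 10.54, max(32.81, 0) = 32.81
Node uu (S = 145.5): continuation = e^(−0.06)·[0.6473·0.0000 + 0.3527·0.0000] = 0.0000; exercise value = 0.0000 ≤ continuation, so V_uu = 0.0000
Node ud (S = 113.8): continuation = e^(−0.06)·[0.6473·0.0000 + 0.3527·10.5350] = 3.4989; exercise value = 0.0000 ≤ continuation, so V_ud = 3.4989
Node dd (S = 89.1): continuation = e^(−0.06)·[0.6473·10.5350 + 0.3527·32.8100] = 17.3194; exercise value = 23.9000 > continuation, so V_dd = 23.9000 (exercise)
Node u (S = 126.5): continuation = e^(−0.06)·[0.6473·0.0000 + 0.3527·3.4989] = 1.1620; exercise value = 0.0000 ≤ continuation, so V_u = 1.1620
Node d (S = 99): continuation = e^(−0.06)·[0.6473·3.4989 + 0.3527·23.9000] = 10.0707; exercise value = 14.0000 > continuation, so V_d = 14.0000 (exercise)
Node 0 (S = 110): continuation = e^(−0.06)·[0.6473·1.1620 + 0.3527·14.0000] = 5.3581; exercise value = 3.0000 ≤ continuation, so V_0 = 5.3581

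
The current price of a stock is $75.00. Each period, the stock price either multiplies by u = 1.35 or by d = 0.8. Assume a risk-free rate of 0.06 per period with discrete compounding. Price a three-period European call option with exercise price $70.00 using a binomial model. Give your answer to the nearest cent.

Risk-neutral probability p = (1 + 0.06 − 0.8)/(1.35 − 0.8) = 0.2600/0.5500 = 0.4727
Terminal stock prices: S_uuu = 184.5, S_uud = 109.4, S_udd = 64.8, S_ddd = 38.4
Terminal payoffs (S − K): max(114.5, 0) = 114.5, max(39.35, 0) = 39.35, max(-5.2, 0) = 0, max(-31.6, 0) = 0
Node uu (S = 136.7): V_uu = 1/1.06·[0.4727·114.5281 + 0.5273·39.3500] = 70.6498
Node ud (S = 81): V_ud = 1/1.06·[0.4727·39.3500 + 0.5273·0.0000] = 17.5489
Node dd (S = 48): V_dd = 1/1.06·[0.4727·0.0000 + 0.5273·0.0000] = 0.0000
Node u (S = 101.2): V_u = 1/1.06·[0.4727·70.6498 + 0.5273·17.5489] = 40.2369
Node d (S = 60): V_d = 1/1.06·[0.4727·17.5489 + 0.5273·0.0000] = 7.8263
Node 0 (S = 75): V_0 = 1/1.06·[0.4727·40.2369 + 0.5273·7.8263] = 21.8374

$21.84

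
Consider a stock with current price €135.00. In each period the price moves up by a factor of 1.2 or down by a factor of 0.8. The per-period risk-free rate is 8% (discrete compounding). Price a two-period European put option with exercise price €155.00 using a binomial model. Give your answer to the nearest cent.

Risk-neutral probability p = (1 + 0.08 − 0.8)/(1.2 − 0.8) = 0.2800/0.4000 = 0.7000
Terminal stock prices: S_uu = 194.4, S_ud = 129.6, S_dd = 86.4
Terminal payoffs (K − S): max(-39.4, 0) = 0, max(25.4, 0) = 25.4, max(68.6, 0) = 68.6
Node u (S = 162): V_u = 1/1.08·[0.7000·0.0000 + 0.3000·25.4000] = 7.0556
Node d (S = 108): V_d = 1/1.08·[0.7000·25.4000 + 0.3000·68.6000] = 35.5185
Node 0 (S = 135): V_0 = 1/1.08·[0.7000·7.0556 + 0.3000·35.5185] = 14.4393

€14.44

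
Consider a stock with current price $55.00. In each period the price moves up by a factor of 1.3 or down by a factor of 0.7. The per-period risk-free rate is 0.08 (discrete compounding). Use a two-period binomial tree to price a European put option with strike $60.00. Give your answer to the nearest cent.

Risk-neutral probability p = (1 + 0.08 − 0.7)/(1.3 − 0.7) = 0.3800/0.6000 = 0.6333
Terminal stock prices: S_uu = 92.95, S_ud = 50.05, S_dd = 26.95
Terminal payoffs (K − S): max(-32.95, 0) = 0, max(9.95, 0) = 9.95, max(33.05, 0) = 33.05
Node u (S = 71.5): V_u = 1/1.08·[0.6333·0.0000 + 0.3667·9.9500] = 3.3781
Node d (S = 38.5): V_d = 1/1.08·[0.6333·9.9500 + 0.3667·33.0500] = 17.0556
Node 0 (S = 55): V_0 = 1/1.08·[0.6333·3.3781 + 0.3667·17.0556] = 7.7714

$7.77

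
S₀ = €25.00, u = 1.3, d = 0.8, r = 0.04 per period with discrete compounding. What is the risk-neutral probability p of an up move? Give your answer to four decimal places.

p = 0.4800

Risk-neutral probability p = (1 + 0.04 − 0.8)/(1.3 − 0.8) = 0.2400/0.5000 = 0.4800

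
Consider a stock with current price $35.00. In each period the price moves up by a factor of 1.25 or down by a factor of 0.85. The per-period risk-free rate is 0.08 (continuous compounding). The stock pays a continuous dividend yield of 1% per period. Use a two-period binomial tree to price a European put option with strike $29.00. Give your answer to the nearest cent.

$0.62

Per-period risk-free factor R = e^0.08 = 1.0833; dividend-adjusted growth = e^(0.08−0.01) = 1.0725.
Risk-neutral probability p = (1.0725 − 0.85)/(1.25 − 0.85) = 0.2225/0.4000 = 0.5563
Terminal stock prices: S_uu = 54.69, S_ud = 37.19, S_dd = 25.29
Terminal payoffs (K − S): max(-25.69, 0) = 0, max(-8.188, 0) = 0, max(3.713, 0) = 3.713
Node u (S = 43.75): V_u = e^(−0.08)·[0.5563·0.0000 + 0.4437·0.0000] = 0.0000
Node d (S = 29.75): V_d = e^(−0.08)·[0.5563·0.0000 + 0.4437·3.7125] = 1.5207
Node 0 (S = 35): V_0 = e^(−0.08)·[0.5563·0.0000 + 0.4437·1.5207] = 0.6229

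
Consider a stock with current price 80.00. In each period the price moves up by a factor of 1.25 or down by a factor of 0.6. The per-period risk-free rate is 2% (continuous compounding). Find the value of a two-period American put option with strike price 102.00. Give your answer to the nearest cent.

27.94

Risk-neutral probability p = (e^0.02 − 0.6)/(1.25 − 0.6) = 0.4202/0.6500 = 0.6465
Terminal stock prices: S_uu = 125, S_ud = 60, S_dd = 28.8
Terminal payoffs (K − S): max(-23, 0) = 0, max(42, 0) = 42, max(73.2, 0) = 73.2
Node u (S = 100): continuation = e^(−0.02)·[0.6465·0.0000 + 0.3535·42.0000] = 14.5545; exercise value = 2.0000 ≤ continuation, so V_u = 14.5545
Node d (S = 48): continuation = e^(−0.02)·[0.6465·42.0000 + 0.3535·73.2000] = 51.9803; exercise value = 54.0000 > continuation, so V_d = 54.0000 (exercise)
Node 0 (S = 80): continuation = e^(−0.02)·[0.6465·14.5545 + 0.3535·54.0000] = 27.9356; exercise value = 22.0000 ≤ continuation, so V_0 = 27.9356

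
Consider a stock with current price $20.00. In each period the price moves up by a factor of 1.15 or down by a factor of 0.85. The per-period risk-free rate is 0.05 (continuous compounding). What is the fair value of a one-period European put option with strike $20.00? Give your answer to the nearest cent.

Risk-neutral probability p = (e^0.05 − 0.85)/(1.15 − 0.85) = 0.2013/0.3000 = 0.6709
Terminal stock prices: S_u = 23, S_d = 17
Terminal payoffs (K − S): max(-3, 0) = 0, max(3, 0) = 3
Node 0 (S = 20): V_0 = e^(−0.05)·[0.6709·0.0000 + 0.3291·3.0000] = 0.9391

$0.94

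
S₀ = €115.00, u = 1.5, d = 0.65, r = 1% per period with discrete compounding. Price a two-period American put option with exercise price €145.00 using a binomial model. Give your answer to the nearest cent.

Risk-neutral probability p = (1 + 0.01 − 0.65)/(1.5 − 0.65) = 0.3600/0.8500 = 0.4235
Terminal stock prices: S_uu = 258.8, S_ud = 112.1, S_dd = 48.59
Terminal payoffs (K − S): max(-113.8, 0) = 0, max(32.88, 0) = 32.88, max(96.41, 0) = 96.41
Node u (S = 172.5): continuation = 1/1.01·[0.4235·0.0000 + 0.5765·32.8750] = 18.7638; exercise value = 0.0000 ≤ continuation, so V_u = 18.7638
Node d (S = 74.75): continuation = 1/1.01·[0.4235·32.8750 + 0.5765·96.4125] = 68.8144; exercise value = 70.2500 > continuation, so V_d = 70.2500 (exercise)
Node 0 (S = 115): continuation = 1/1.01·[0.4235·18.7638 + 0.5765·70.2500] = 47.9644; exercise value = 30.0000 ≤ continuation, so V_0 = 47.9644

€47.96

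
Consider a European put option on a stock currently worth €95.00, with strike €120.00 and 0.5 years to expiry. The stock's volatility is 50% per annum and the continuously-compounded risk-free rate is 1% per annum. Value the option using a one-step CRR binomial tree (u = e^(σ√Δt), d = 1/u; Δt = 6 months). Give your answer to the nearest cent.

€30.78

CRR parameters: u = e^(σ√Δt) = e^(0.5·√0.5) = 1.4241, d = 1/u = 0.7022
Per-period rate: rΔt = 0.01·0.5 = 0.005, so R = e^0.005 = 1.0050
Risk-neutral probability p = (e^0.005 − 0.7022)/(1.4241 − 0.7022) = 0.3028/0.7219 = 0.4195
Terminal stock prices: S_u = 135.3, S_d = 66.71
Terminal payoffs (K − S): max(-15.29, 0) = 0, max(53.29, 0) = 53.29
Node 0 (S = 95): V_0 = e^(−0.005)·[0.4195·0.0000 + 0.5805·53.2921] = 30.7837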